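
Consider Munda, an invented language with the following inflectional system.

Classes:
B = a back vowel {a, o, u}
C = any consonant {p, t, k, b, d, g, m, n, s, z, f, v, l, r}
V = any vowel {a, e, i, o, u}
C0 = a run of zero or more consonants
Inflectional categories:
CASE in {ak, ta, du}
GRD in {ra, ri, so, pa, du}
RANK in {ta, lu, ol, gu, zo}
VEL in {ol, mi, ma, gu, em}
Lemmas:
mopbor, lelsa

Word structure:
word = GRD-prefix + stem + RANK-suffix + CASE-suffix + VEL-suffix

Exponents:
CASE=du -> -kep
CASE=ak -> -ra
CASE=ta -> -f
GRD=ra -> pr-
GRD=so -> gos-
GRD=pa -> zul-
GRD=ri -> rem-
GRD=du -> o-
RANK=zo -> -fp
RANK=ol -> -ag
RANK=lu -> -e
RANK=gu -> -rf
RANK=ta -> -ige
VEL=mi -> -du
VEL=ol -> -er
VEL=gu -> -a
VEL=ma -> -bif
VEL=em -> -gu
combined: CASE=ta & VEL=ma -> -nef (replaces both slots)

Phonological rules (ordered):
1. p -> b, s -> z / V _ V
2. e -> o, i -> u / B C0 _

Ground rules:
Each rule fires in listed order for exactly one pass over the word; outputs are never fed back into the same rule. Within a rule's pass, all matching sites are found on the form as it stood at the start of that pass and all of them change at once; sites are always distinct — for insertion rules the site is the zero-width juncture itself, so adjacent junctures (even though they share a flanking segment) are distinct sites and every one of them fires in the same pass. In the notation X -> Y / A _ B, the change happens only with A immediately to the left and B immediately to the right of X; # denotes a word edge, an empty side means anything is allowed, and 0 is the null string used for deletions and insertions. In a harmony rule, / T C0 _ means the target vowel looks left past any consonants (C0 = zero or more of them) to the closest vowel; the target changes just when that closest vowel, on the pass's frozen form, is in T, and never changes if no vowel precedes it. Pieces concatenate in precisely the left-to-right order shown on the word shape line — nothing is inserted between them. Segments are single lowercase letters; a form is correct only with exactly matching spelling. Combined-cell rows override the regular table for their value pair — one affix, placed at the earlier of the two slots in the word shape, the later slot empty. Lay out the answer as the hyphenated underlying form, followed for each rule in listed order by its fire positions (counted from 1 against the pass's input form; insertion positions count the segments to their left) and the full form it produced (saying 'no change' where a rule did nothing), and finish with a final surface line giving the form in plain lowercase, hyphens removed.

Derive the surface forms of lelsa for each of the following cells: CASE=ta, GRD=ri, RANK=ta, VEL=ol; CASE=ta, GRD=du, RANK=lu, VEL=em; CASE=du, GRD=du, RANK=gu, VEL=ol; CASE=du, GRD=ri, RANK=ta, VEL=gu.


cell CASE=ta, GRD=ri, RANK=ta, VEL=ol:
underlying: rem-lelsa-ige-f-er
1. p -> b, s -> z / V _ V: no change
2. e -> o, i -> u / B C0 _: fires at position(s) 9: remlelsaugefer
surface: remlelsaugefer

cell CASE=ta, GRD=du, RANK=lu, VEL=em:
underlying: o-lelsa-e-f-gu
1. p -> b, s -> z / V _ V: no change
2. e -> o, i -> u / B C0 _: fires at position(s) 3, 7: ololsaofgu
surface: ololsaofgu

cell CASE=du, GRD=du, RANK=gu, VEL=ol:
underlying: o-lelsa-rf-kep-er
1. p -> b, s -> z / V _ V: fires at position(s) 11: olelsarfkeber
2. e -> o, i -> u / B C0 _: fires at position(s) 3, 10: ololsarfkober
surface: ololsarfkober

cell CASE=du, GRD=ri, RANK=ta, VEL=gu:
underlying: rem-lelsa-ige-kep-a
1. p -> b, s -> z / V _ V: fires at position(s) 14: remlelsaigekeba
2. e -> o, i -> u / B C0 _: fires at position(s) 9: remlelsaugekeba
surface: remlelsaugekeba


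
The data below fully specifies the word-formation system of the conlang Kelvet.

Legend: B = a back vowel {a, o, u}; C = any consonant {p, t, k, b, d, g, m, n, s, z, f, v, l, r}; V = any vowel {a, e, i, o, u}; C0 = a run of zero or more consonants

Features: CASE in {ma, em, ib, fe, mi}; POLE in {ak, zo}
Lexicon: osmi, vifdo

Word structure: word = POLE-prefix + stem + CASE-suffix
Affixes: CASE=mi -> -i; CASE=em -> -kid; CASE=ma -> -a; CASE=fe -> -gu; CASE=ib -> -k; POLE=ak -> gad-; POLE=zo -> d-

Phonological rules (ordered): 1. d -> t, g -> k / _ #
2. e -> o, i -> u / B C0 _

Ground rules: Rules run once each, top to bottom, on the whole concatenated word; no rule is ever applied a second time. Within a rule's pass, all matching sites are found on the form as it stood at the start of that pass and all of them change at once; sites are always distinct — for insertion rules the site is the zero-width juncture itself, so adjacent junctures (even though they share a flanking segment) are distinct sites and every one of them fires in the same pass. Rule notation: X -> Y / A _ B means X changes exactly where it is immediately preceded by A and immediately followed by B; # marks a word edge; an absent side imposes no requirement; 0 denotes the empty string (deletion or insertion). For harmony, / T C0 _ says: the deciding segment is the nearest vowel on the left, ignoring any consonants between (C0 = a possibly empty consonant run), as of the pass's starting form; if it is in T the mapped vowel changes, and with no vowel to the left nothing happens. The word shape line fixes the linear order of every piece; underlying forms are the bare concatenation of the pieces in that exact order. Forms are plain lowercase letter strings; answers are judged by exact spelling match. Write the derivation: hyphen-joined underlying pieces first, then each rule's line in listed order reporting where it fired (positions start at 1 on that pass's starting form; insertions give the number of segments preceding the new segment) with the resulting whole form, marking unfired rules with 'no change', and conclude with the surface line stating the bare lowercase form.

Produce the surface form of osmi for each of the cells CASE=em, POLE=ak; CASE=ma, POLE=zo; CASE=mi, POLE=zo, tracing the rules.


cell CASE=em, POLE=ak:
underlying: gad-osmi-kid
1. d -> t, g -> k / _ #: fires at position(s) 10: gadosmikit
2. e -> o, i -> u / B C0 _: fires at position(s) 7: gadosmukit
surface: gadosmukit

cell CASE=ma, POLE=zo:
underlying: d-osmi-a
1. d -> t, g -> k / _ #: no change
2. e -> o, i -> u / B C0 _: fires at position(s) 5: dosmua
surface: dosmua

cell CASE=mi, POLE=zo:
underlying: d-osmi-i
1. d -> t, g -> k / _ #: no change
2. e -> o, i -> u / B C0 _: fires at position(s) 5: dosmui
surface: dosmui


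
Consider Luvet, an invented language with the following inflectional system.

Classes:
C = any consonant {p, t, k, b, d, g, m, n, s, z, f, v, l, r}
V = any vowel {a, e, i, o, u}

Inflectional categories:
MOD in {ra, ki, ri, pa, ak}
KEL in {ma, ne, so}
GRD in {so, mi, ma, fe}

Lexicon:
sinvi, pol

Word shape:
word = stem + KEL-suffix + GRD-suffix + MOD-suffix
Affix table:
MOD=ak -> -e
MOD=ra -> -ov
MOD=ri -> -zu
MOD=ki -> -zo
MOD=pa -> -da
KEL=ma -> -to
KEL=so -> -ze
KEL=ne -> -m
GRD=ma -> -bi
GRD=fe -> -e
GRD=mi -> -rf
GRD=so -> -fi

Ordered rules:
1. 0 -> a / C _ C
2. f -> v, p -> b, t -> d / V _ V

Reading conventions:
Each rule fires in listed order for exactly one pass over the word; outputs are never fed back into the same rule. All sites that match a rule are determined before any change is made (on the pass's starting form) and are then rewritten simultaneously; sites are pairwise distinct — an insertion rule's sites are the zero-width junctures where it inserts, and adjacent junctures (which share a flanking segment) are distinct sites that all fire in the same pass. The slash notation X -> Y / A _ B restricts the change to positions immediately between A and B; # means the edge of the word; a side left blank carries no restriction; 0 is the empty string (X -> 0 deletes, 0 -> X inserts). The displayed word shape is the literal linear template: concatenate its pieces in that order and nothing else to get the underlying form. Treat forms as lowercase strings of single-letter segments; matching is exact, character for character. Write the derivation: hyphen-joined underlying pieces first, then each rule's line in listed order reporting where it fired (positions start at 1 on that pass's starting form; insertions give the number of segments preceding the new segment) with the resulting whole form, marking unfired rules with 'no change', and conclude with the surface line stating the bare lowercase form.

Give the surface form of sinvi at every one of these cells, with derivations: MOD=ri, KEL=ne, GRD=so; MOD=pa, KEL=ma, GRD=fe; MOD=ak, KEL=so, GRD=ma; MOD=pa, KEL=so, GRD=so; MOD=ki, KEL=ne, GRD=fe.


cell MOD=ri, KEL=ne, GRD=so:
underlying: sinvi-m-fi-zu
1. 0 -> a / C _ C: inserts after position(s) 3, 6: sinavimafizu
2. f -> v, p -> b, t -> d / V _ V: fires at position(s) 9: sinavimavizu
surface: sinavimavizu

cell MOD=pa, KEL=ma, GRD=fe:
underlying: sinvi-to-e-da
1. 0 -> a / C _ C: inserts after position(s) 3: sinavitoeda
2. f -> v, p -> b, t -> d / V _ V: fires at position(s) 7: sinavidoeda
surface: sinavidoeda

cell MOD=ak, KEL=so, GRD=ma:
underlying: sinvi-ze-bi-e
1. 0 -> a / C _ C: inserts after position(s) 3: sinavizebie
2. f -> v, p -> b, t -> d / V _ V: no change
surface: sinavizebie

cell MOD=pa, KEL=so, GRD=so:
underlying: sinvi-ze-fi-da
1. 0 -> a / C _ C: inserts after position(s) 3: sinavizefida
2. f -> v, p -> b, t -> d / V _ V: fires at position(s) 9: sinavizevida
surface: sinavizevida

cell MOD=ki, KEL=ne, GRD=fe:
underlying: sinvi-m-e-zo
1. 0 -> a / C _ C: inserts after position(s) 3: sinavimezo
2. f -> v, p -> b, t -> d / V _ V: no change
surface: sinavimezo


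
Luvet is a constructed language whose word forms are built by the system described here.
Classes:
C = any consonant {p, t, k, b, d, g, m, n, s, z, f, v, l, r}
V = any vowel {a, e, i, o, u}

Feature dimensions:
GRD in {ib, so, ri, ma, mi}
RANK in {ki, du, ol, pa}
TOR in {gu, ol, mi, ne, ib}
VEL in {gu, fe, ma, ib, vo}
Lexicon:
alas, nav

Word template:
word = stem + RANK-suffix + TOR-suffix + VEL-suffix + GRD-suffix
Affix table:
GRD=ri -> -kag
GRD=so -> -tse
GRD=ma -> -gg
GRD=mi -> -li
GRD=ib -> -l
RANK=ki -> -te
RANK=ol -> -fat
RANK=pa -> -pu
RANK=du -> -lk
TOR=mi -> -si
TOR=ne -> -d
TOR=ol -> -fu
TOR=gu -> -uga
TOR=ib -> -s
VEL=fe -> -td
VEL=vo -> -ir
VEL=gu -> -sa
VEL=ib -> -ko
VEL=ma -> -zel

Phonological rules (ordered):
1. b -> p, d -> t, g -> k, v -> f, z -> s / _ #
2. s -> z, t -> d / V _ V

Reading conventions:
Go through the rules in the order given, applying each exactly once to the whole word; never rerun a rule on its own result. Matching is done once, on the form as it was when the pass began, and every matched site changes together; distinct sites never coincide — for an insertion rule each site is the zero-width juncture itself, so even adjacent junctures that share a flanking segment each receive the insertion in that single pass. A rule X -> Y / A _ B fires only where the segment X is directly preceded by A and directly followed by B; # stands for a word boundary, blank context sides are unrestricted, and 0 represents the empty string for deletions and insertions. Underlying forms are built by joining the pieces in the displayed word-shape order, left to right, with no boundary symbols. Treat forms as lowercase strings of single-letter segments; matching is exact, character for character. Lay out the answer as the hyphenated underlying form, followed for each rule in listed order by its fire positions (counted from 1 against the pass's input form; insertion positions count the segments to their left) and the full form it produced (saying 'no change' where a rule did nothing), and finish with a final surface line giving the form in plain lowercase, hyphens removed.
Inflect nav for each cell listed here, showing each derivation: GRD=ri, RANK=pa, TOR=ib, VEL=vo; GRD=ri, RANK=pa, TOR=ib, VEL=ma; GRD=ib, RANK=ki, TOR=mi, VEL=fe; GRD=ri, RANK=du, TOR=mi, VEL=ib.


cell GRD=ri, RANK=pa, TOR=ib, VEL=vo:
underlying: nav-pu-s-ir-kag
1. b -> p, d -> t, g -> k, v -> f, z -> s / _ #: fires at position(s) 11: navpusirkak
2. s -> z, t -> d / V _ V: fires at position(s) 6: navpuzirkak
surface: navpuzirkak

cell GRD=ri, RANK=pa, TOR=ib, VEL=ma:
underlying: nav-pu-s-zel-kag
1. b -> p, d -> t, g -> k, v -> f, z -> s / _ #: fires at position(s) 12: navpuszelkak
2. s -> z, t -> d / V _ V: no change
surface: navpuszelkak

cell GRD=ib, RANK=ki, TOR=mi, VEL=fe:
underlying: nav-te-si-td-l
1. b -> p, d -> t, g -> k, v -> f, z -> s / _ #: no change
2. s -> z, t -> d / V _ V: fires at position(s) 6: navtezitdl
surface: navtezitdl

cell GRD=ri, RANK=du, TOR=mi, VEL=ib:
underlying: nav-lk-si-ko-kag
1. b -> p, d -> t, g -> k, v -> f, z -> s / _ #: fires at position(s) 12: navlksikokak
2. s -> z, t -> d / V _ V: no change
surface: navlksikokak


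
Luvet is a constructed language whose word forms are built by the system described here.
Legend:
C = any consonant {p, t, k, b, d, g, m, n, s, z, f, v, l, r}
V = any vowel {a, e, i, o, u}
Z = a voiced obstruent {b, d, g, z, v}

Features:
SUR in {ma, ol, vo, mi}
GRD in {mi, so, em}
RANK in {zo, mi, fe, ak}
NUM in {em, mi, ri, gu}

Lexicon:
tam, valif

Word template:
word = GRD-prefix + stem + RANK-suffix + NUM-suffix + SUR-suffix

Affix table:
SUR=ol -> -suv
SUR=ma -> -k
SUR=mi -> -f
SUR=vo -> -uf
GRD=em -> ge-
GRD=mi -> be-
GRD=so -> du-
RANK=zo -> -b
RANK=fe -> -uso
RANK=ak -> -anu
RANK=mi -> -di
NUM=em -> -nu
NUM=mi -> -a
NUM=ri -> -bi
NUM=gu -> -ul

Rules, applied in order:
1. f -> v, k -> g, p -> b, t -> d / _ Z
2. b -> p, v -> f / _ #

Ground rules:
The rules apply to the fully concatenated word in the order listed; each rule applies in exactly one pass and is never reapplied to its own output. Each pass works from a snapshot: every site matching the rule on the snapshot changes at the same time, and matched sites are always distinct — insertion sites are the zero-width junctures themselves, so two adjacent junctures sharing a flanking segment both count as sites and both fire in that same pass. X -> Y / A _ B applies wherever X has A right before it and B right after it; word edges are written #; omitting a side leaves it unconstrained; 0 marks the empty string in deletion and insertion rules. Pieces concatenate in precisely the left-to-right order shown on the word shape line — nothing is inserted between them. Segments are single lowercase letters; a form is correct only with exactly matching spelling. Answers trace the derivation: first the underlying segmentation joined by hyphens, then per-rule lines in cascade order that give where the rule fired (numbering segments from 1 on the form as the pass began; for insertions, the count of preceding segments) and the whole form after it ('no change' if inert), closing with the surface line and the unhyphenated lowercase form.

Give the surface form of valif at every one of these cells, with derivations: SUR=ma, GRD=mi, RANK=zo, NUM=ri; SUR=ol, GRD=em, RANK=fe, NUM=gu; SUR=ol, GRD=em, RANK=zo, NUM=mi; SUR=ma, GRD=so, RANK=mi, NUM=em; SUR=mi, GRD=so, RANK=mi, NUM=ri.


cell SUR=ma, GRD=mi, RANK=zo, NUM=ri:
underlying: be-valif-b-bi-k
1. f -> v, k -> g, p -> b, t -> d / _ Z: fires at position(s) 7: bevalivbbik
2. b -> p, v -> f / _ #: no change
surface: bevalivbbik

cell SUR=ol, GRD=em, RANK=fe, NUM=gu:
underlying: ge-valif-uso-ul-suv
1. f -> v, k -> g, p -> b, t -> d / _ Z: no change
2. b -> p, v -> f / _ #: fires at position(s) 15: gevalifusoulsuf
surface: gevalifusoulsuf

cell SUR=ol, GRD=em, RANK=zo, NUM=mi:
underlying: ge-valif-b-a-suv
1. f -> v, k -> g, p -> b, t -> d / _ Z: fires at position(s) 7: gevalivbasuv
2. b -> p, v -> f / _ #: fires at position(s) 12: gevalivbasuf
surface: gevalivbasuf

cell SUR=ma, GRD=so, RANK=mi, NUM=em:
underlying: du-valif-di-nu-k
1. f -> v, k -> g, p -> b, t -> d / _ Z: fires at position(s) 7: duvalivdinuk
2. b -> p, v -> f / _ #: no change
surface: duvalivdinuk

cell SUR=mi, GRD=so, RANK=mi, NUM=ri:
underlying: du-valif-di-bi-f
1. f -> v, k -> g, p -> b, t -> d / _ Z: fires at position(s) 7: duvalivdibif
2. b -> p, v -> f / _ #: no change
surface: duvalivdibif


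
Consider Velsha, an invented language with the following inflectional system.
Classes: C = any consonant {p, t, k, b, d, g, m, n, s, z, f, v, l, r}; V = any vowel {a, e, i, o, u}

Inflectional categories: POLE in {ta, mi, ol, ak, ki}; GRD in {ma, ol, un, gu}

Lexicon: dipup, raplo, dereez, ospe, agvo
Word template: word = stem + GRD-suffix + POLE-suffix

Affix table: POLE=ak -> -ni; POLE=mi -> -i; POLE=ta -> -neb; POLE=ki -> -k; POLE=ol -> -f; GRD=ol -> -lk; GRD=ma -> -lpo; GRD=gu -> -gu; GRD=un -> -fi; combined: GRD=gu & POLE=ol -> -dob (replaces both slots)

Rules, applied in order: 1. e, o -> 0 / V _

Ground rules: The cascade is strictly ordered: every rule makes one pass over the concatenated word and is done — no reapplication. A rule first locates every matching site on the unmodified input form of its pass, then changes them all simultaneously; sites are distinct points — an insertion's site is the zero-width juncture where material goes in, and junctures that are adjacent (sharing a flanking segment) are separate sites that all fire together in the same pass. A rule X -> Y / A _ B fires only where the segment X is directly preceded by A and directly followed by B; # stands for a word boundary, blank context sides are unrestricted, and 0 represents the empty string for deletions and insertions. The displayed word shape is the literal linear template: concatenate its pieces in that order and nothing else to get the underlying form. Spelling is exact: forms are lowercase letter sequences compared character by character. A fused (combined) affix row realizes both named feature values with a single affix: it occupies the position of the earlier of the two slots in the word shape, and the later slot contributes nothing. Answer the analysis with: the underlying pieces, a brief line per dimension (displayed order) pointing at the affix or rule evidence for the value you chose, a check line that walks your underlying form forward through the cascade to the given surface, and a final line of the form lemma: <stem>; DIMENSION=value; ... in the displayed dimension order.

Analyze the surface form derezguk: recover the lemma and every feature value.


underlying: dereez-gu-k
POLE=ki - signalled by the affix -k
GRD=gu - signalled by the affix -gu
check: dereezguk -> derezguk
lemma: dereez; POLE=ki; GRD=gu


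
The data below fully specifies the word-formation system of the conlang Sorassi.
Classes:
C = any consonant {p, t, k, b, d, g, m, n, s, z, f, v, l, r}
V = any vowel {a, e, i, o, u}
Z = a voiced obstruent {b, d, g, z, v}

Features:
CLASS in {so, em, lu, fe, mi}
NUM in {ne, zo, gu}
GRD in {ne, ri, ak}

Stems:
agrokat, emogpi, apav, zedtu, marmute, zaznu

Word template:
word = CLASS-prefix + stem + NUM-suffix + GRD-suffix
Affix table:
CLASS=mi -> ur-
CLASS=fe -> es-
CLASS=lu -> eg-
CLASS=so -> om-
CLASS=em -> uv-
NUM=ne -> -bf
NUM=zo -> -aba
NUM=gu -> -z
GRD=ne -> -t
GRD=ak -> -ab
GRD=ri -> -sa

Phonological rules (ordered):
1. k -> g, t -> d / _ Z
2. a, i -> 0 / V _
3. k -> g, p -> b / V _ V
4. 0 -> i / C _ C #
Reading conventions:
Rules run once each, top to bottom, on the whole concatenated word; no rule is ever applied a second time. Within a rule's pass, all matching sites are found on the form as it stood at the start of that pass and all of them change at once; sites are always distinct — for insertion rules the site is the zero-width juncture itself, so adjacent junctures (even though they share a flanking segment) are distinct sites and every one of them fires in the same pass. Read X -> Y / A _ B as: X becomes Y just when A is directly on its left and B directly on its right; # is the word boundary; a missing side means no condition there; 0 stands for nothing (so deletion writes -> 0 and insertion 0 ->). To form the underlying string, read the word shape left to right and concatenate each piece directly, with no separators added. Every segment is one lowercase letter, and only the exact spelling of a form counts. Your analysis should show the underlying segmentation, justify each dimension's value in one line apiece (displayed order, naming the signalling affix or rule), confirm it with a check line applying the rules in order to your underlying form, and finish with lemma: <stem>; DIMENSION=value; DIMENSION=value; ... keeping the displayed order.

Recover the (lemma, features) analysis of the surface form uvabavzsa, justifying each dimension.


underlying: uv-apav-z-sa
CLASS=em - signalled by the affix uv-
NUM=gu - signalled by the affix -z
GRD=ri - signalled by the affix -sa
check: uvapavzsa -> uvapavzsa -> uvapavzsa -> uvabavzsa -> uvabavzsa
lemma: apav; CLASS=em; NUM=gu; GRD=ri


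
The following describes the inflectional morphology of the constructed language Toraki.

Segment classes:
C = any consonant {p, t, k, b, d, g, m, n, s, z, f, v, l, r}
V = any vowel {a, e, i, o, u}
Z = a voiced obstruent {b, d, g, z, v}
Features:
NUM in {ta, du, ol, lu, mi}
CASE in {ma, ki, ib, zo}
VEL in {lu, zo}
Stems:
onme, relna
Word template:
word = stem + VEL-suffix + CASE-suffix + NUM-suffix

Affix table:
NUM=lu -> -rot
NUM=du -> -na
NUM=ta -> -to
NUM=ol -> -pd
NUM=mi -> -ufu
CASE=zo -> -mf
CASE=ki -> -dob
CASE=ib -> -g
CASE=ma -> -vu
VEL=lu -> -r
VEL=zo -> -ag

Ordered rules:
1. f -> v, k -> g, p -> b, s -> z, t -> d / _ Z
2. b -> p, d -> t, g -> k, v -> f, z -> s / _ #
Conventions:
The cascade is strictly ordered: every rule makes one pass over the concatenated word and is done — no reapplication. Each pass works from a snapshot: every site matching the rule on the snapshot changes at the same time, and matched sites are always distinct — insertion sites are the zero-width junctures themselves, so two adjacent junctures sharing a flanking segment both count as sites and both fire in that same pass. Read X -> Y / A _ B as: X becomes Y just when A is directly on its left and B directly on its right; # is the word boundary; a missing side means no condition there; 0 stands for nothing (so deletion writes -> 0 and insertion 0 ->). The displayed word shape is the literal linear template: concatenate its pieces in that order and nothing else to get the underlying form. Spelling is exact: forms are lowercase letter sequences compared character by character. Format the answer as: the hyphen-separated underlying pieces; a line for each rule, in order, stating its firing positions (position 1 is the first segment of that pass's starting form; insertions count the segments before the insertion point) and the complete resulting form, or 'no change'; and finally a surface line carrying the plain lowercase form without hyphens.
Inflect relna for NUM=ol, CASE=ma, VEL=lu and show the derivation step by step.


underlying: relna-r-vu-pd
1. f -> v, k -> g, p -> b, s -> z, t -> d / _ Z: fires at position(s) 9: relnarvubd
2. b -> p, d -> t, g -> k, v -> f, z -> s / _ #: fires at position(s) 10: relnarvubt
surface: relnarvubt


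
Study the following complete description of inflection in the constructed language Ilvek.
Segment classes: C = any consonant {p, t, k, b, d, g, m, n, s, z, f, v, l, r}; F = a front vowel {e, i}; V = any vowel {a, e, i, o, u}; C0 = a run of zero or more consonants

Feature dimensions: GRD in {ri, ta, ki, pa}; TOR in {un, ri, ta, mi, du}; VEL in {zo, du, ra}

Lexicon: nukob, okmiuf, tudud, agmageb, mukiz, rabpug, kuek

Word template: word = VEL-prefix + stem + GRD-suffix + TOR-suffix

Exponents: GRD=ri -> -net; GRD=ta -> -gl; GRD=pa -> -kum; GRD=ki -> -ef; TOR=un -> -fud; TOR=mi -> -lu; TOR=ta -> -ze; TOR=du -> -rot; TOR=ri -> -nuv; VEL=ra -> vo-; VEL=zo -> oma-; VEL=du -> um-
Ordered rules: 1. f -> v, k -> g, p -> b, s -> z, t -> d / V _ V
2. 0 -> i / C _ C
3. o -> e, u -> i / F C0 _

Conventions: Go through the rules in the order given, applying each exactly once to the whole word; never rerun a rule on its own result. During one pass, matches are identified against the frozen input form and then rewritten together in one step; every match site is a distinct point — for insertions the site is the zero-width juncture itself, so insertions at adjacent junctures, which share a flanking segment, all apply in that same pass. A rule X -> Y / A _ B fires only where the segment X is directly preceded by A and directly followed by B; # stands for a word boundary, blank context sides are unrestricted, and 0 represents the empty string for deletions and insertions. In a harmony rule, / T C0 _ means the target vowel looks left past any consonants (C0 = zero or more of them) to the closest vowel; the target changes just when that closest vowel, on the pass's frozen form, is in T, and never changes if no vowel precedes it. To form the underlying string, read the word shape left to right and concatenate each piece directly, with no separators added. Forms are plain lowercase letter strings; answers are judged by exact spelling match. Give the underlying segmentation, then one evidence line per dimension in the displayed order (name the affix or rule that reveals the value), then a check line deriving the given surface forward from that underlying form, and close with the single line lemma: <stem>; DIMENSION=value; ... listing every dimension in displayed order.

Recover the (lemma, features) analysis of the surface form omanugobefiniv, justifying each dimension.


underlying: oma-nukob-ef-nuv
GRD=ki - signalled by the affix -ef
TOR=ri - signalled by the affix -nuv
VEL=zo - signalled by the affix oma-
check: omanukobefnuv -> omanugobefnuv -> omanugobefinuv -> omanugobefiniv
lemma: nukob; GRD=ki; TOR=ri; VEL=zo


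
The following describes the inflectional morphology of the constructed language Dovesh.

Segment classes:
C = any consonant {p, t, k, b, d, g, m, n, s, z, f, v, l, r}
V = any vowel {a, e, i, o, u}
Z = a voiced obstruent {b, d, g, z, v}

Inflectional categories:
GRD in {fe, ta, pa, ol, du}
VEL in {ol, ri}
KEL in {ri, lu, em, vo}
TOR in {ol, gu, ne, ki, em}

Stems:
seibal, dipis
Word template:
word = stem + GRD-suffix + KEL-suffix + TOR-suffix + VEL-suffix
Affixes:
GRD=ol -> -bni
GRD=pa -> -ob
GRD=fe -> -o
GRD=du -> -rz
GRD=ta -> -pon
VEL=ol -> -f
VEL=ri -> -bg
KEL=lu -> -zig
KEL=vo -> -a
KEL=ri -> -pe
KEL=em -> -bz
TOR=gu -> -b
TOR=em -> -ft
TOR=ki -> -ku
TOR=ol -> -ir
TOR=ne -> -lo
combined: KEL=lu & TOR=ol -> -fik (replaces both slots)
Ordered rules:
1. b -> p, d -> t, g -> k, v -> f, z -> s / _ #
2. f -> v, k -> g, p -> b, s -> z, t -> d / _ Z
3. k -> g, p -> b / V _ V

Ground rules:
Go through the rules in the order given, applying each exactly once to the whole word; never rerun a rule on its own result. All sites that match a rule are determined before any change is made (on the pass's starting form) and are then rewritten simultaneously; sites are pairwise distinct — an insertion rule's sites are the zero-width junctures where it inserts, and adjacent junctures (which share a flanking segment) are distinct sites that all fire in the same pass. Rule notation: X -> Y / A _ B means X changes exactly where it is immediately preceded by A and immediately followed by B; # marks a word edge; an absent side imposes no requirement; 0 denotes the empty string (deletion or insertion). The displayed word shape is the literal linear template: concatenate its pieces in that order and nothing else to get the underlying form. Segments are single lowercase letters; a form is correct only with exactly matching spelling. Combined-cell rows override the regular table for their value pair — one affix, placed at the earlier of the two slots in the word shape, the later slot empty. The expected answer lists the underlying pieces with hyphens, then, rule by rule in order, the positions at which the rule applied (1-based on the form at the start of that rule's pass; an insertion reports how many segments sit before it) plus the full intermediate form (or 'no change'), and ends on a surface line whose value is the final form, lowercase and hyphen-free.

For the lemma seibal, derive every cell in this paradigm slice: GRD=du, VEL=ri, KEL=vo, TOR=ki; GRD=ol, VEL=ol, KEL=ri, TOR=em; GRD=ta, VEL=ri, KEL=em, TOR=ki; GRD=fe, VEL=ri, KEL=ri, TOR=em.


cell GRD=du, VEL=ri, KEL=vo, TOR=ki:
underlying: seibal-rz-a-ku-bg
1. b -> p, d -> t, g -> k, v -> f, z -> s / _ #: fires at position(s) 13: seibalrzakubk
2. f -> v, k -> g, p -> b, s -> z, t -> d / _ Z: no change
3. k -> g, p -> b / V _ V: fires at position(s) 10: seibalrzagubk
surface: seibalrzagubk

cell GRD=ol, VEL=ol, KEL=ri, TOR=em:
underlying: seibal-bni-pe-ft-f
1. b -> p, d -> t, g -> k, v -> f, z -> s / _ #: no change
2. f -> v, k -> g, p -> b, s -> z, t -> d / _ Z: no change
3. k -> g, p -> b / V _ V: fires at position(s) 10: seibalbnibeftf
surface: seibalbnibeftf

cell GRD=ta, VEL=ri, KEL=em, TOR=ki:
underlying: seibal-pon-bz-ku-bg
1. b -> p, d -> t, g -> k, v -> f, z -> s / _ #: fires at position(s) 15: seibalponbzkubk
2. f -> v, k -> g, p -> b, s -> z, t -> d / _ Z: no change
3. k -> g, p -> b / V _ V: no change
surface: seibalponbzkubk

cell GRD=fe, VEL=ri, KEL=ri, TOR=em:
underlying: seibal-o-pe-ft-bg
1. b -> p, d -> t, g -> k, v -> f, z -> s / _ #: fires at position(s) 13: seibalopeftbk
2. f -> v, k -> g, p -> b, s -> z, t -> d / _ Z: fires at position(s) 11: seibalopefdbk
3. k -> g, p -> b / V _ V: fires at position(s) 8: seibalobefdbk
surface: seibalobefdbk


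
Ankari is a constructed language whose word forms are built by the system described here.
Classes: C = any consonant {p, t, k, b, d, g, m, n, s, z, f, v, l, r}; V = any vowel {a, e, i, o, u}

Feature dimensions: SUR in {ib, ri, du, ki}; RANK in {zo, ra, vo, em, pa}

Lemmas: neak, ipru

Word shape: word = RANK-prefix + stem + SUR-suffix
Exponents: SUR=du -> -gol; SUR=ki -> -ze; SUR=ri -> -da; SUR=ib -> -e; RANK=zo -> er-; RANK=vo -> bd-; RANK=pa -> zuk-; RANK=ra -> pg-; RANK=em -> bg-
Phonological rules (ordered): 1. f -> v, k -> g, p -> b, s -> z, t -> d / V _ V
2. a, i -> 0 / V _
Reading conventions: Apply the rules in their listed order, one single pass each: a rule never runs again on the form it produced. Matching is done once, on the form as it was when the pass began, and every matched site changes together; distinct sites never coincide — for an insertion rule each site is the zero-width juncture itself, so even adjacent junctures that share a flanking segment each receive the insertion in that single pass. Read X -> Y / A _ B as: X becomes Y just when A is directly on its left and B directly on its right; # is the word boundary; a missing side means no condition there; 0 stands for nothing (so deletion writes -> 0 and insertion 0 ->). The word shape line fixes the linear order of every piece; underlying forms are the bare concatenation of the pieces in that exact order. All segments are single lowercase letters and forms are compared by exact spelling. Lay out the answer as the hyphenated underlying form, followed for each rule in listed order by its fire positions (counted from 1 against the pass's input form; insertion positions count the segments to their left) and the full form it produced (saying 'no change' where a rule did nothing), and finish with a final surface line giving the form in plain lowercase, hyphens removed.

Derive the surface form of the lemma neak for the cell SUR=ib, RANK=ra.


underlying: pg-neak-e
1. f -> v, k -> g, p -> b, s -> z, t -> d / V _ V: fires at position(s) 6: pgneage
2. a, i -> 0 / V _: fires at position(s) 5: pgnege
surface: pgnege


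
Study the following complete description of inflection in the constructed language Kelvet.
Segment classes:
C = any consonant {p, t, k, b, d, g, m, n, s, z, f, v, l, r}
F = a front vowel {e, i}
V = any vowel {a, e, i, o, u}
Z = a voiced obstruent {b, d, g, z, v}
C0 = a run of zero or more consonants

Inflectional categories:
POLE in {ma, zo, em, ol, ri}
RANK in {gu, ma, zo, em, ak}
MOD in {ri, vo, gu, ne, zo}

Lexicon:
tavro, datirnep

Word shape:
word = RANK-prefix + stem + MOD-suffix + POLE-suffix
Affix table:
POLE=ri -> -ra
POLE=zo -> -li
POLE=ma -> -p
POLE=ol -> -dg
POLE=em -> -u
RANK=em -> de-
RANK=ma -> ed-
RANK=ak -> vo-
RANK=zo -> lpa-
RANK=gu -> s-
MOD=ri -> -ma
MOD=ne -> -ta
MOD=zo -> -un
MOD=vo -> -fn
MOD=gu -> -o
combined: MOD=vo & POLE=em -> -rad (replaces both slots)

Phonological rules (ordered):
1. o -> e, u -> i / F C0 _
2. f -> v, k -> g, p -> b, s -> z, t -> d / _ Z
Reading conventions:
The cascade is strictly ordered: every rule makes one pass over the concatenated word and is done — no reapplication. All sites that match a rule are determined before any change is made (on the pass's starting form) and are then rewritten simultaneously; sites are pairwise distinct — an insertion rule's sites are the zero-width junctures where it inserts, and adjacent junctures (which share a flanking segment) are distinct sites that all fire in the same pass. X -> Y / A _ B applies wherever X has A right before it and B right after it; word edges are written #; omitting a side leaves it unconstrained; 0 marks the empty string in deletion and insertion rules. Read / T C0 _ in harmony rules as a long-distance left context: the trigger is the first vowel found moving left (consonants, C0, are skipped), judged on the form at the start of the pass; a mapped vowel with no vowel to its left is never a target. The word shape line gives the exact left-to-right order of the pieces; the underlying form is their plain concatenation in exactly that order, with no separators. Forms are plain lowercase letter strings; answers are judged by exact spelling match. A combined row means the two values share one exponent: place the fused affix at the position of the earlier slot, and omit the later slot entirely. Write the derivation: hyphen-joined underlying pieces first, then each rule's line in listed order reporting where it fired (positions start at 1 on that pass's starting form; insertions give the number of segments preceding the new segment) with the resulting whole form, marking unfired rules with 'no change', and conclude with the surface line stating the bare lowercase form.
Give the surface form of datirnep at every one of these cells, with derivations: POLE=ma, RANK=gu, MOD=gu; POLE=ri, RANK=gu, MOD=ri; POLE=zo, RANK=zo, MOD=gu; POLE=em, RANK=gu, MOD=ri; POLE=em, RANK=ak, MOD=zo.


cell POLE=ma, RANK=gu, MOD=gu:
underlying: s-datirnep-o-p
1. o -> e, u -> i / F C0 _: fires at position(s) 10: sdatirnepep
2. f -> v, k -> g, p -> b, s -> z, t -> d / _ Z: fires at position(s) 1: zdatirnepep
surface: zdatirnepep

cell POLE=ri, RANK=gu, MOD=ri:
underlying: s-datirnep-ma-ra
1. o -> e, u -> i / F C0 _: no change
2. f -> v, k -> g, p -> b, s -> z, t -> d / _ Z: fires at position(s) 1: zdatirnepmara
surface: zdatirnepmara

cell POLE=zo, RANK=zo, MOD=gu:
underlying: lpa-datirnep-o-li
1. o -> e, u -> i / F C0 _: fires at position(s) 12: lpadatirnepeli
2. f -> v, k -> g, p -> b, s -> z, t -> d / _ Z: no change
surface: lpadatirnepeli

cell POLE=em, RANK=gu, MOD=ri:
underlying: s-datirnep-ma-u
1. o -> e, u -> i / F C0 _: no change
2. f -> v, k -> g, p -> b, s -> z, t -> d / _ Z: fires at position(s) 1: zdatirnepmau
surface: zdatirnepmau

cell POLE=em, RANK=ak, MOD=zo:
underlying: vo-datirnep-un-u
1. o -> e, u -> i / F C0 _: fires at position(s) 11: vodatirnepinu
2. f -> v, k -> g, p -> b, s -> z, t -> d / _ Z: no change
surface: vodatirnepinu


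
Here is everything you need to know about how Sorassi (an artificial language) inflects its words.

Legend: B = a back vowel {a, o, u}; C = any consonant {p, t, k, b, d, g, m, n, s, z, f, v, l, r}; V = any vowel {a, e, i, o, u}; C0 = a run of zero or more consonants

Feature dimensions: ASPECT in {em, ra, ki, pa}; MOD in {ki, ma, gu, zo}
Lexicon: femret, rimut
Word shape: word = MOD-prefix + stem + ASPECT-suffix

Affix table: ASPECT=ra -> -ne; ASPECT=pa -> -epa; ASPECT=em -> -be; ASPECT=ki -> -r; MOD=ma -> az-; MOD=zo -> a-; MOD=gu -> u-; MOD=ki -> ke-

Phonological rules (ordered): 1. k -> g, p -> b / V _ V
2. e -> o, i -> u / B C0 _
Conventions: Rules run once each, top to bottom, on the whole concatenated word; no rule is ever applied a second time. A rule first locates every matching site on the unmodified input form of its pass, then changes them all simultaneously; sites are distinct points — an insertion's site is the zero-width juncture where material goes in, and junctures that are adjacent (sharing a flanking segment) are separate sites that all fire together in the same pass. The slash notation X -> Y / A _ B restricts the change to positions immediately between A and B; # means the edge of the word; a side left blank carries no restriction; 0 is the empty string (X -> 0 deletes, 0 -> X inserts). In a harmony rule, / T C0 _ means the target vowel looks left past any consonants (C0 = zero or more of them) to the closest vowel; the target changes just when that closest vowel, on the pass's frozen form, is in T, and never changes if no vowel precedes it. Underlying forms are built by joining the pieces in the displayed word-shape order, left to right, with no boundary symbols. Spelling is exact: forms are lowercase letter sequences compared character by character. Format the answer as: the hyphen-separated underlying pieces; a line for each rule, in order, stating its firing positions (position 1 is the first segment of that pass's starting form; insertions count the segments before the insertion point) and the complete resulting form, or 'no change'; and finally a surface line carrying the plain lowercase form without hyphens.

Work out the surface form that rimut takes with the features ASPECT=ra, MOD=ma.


underlying: az-rimut-ne
1. k -> g, p -> b / V _ V: no change
2. e -> o, i -> u / B C0 _: fires at position(s) 4, 9: azrumutno
surface: azrumutno


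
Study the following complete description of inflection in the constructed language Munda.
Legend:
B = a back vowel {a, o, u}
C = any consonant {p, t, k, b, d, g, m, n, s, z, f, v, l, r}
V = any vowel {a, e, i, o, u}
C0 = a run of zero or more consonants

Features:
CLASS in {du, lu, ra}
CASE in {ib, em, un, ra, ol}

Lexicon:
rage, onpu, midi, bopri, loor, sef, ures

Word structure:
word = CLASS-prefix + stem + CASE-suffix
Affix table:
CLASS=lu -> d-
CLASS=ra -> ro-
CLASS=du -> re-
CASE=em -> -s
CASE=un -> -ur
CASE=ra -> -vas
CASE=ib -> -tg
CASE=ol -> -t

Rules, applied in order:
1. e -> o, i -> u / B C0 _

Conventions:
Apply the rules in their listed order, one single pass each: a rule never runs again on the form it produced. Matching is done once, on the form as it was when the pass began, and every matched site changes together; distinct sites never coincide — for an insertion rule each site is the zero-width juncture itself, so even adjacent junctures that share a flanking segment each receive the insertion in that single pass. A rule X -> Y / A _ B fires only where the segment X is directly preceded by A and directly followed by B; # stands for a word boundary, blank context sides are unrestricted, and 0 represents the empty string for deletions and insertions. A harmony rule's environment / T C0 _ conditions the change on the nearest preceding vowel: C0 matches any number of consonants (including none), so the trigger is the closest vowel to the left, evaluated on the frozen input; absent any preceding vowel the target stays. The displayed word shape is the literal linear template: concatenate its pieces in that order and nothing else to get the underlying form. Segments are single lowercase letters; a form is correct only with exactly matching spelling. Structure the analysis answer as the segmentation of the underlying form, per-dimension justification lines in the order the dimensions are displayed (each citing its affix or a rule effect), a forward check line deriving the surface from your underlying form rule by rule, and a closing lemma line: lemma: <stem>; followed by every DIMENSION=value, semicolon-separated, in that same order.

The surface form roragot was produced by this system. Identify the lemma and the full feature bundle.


underlying: ro-rage-t
CLASS=ra - signalled by the affix ro-
CASE=ol - signalled by the affix -t
check: roraget -> roragot
lemma: rage; CLASS=ra; CASE=ol


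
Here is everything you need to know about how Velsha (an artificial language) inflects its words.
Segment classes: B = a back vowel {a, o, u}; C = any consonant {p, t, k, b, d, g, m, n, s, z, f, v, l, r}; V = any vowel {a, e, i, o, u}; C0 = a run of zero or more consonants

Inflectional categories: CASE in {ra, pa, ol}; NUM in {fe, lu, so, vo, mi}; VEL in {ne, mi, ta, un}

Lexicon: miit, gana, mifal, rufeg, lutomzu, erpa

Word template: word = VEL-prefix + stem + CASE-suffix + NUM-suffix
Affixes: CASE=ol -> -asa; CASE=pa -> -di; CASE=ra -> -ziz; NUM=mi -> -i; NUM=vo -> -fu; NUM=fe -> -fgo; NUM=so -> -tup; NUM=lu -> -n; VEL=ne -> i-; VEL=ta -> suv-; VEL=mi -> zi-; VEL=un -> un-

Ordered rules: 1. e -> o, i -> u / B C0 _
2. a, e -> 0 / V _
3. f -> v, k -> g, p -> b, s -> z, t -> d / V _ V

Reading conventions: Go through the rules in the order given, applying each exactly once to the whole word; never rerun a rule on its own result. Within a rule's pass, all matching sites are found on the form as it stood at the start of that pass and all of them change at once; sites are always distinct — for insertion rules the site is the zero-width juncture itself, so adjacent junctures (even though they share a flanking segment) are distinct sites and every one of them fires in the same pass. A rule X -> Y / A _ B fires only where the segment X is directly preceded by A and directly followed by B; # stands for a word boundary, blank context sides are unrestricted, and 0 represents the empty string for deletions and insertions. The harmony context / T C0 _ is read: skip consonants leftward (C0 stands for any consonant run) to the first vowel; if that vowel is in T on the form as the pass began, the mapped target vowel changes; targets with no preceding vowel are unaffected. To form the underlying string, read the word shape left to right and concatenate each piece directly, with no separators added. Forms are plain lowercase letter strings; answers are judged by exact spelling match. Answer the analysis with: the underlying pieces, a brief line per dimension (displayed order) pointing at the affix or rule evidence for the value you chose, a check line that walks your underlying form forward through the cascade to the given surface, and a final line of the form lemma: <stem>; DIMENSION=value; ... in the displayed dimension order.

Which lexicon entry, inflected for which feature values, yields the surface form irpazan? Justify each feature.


underlying: i-erpa-asa-n
CASE=ol - signalled by the affix -asa
NUM=lu - signalled by the affix -n
VEL=ne - signalled by the affix i-
check: ierpaasan -> ierpaasan -> irpasan -> irpazan
lemma: erpa; CASE=ol; NUM=lu; VEL=ne
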